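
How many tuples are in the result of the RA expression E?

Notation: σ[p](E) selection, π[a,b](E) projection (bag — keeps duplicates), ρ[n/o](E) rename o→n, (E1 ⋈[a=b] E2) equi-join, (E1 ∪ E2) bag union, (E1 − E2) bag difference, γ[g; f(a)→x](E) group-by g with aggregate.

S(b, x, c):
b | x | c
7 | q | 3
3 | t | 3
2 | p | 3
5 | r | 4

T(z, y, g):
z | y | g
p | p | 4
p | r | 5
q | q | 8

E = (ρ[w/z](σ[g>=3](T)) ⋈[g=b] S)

Row counts bottom-up:
  T → 3
  σ[g>=3](T) → 3
  ρ[w/z](σ[g>=3](T)) → 3
  S → 4
  (ρ[w/z](σ[g>=3](T)) ⋈[g=b] S) → 1

|E| = 1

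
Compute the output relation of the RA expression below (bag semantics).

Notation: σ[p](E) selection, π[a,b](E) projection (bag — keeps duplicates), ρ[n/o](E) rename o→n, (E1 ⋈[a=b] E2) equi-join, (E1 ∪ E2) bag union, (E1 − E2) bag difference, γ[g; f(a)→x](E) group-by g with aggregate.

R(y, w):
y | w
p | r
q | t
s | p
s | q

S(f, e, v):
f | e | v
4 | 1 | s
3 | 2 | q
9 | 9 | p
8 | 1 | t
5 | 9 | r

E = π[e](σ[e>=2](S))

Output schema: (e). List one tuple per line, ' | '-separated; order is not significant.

Subexpression sizes:
  S → 5
  σ[e>=2](S) → 3
  π[e](σ[e>=2](S)) → 3

== RESULT ==
e
2
9
9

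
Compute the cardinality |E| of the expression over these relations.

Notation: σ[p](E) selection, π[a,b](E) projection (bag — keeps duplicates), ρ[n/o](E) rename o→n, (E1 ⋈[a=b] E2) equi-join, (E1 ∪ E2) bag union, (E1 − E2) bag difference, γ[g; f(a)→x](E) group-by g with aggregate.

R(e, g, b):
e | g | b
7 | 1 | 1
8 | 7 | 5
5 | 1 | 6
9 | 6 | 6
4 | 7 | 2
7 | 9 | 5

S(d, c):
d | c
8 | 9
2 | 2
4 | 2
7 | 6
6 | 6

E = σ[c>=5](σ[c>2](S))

Per-node cardinality:
  S → 5
  σ[c>2](S) → 3
  σ[c>=5](σ[c>2](S)) → 3

|E| = 3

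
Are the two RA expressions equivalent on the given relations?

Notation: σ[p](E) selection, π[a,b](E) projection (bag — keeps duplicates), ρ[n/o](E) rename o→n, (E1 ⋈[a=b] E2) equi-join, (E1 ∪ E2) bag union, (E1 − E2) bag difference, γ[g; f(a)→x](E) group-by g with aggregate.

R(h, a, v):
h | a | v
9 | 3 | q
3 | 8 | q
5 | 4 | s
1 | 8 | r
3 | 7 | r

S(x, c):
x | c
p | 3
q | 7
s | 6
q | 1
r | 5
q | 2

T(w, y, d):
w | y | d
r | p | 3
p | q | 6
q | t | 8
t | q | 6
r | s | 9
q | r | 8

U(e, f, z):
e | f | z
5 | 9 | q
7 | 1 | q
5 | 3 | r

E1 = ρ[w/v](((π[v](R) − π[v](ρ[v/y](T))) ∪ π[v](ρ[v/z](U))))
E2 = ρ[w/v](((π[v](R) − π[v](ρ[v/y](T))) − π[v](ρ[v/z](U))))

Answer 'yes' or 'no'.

E1 row counts bottom-up:
  R → 5
  π[v](R) → 5
  T → 6
  ρ[v/y](T) → 6
  π[v](ρ[v/y](T)) → 6
  (π[v](R) − π[v](ρ[v/y](T))) → 1
  U → 3
  ρ[v/z](U) → 3
  π[v](ρ[v/z](U)) → 3
  ((π[v](R) − π[v](ρ[v/y](T))) ∪ π[v](ρ[v/z](U))) → 4
  ρ[w/v](((π[v](R) − π[v](ρ[v/y](T))) ∪ π[v](ρ[v/z](U)))) → 4
E2 row counts bottom-up:
  R → 5
  π[v](R) → 5
  T → 6
  ρ[v/y](T) → 6
  π[v](ρ[v/y](T)) → 6
  (π[v](R) − π[v](ρ[v/y](T))) → 1
  U → 3
  ρ[v/z](U) → 3
  π[v](ρ[v/z](U)) → 3
  ((π[v](R) − π[v](ρ[v/y](T))) − π[v](ρ[v/z](U))) → 0
  ρ[w/v](((π[v](R) − π[v](ρ[v/y](T))) − π[v](ρ[v/z](U)))) → 0

E1 result:
w
q
q
r
r
E2 result:
w
(0 rows)
Witness: ('q',) appears 2× in E1 but 0× in E2.

no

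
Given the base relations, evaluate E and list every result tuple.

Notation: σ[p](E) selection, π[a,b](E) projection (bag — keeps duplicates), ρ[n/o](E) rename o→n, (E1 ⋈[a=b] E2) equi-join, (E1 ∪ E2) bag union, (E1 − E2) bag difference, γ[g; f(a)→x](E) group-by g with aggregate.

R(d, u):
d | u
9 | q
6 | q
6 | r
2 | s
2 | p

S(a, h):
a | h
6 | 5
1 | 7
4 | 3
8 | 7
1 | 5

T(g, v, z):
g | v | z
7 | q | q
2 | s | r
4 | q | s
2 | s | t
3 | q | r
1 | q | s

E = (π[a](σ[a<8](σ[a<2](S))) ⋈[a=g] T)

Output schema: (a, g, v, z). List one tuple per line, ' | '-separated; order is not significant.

Per-node cardinality:
  S → 5
  σ[a<2](S) → 2
  σ[a<8](σ[a<2](S)) → 2
  π[a](σ[a<8](σ[a<2](S))) → 2
  T → 6
  (π[a](σ[a<8](σ[a<2](S))) ⋈[a=g] T) → 2

== RESULT ==
a | g | v | z
1 | 1 | q | s
1 | 1 | q | s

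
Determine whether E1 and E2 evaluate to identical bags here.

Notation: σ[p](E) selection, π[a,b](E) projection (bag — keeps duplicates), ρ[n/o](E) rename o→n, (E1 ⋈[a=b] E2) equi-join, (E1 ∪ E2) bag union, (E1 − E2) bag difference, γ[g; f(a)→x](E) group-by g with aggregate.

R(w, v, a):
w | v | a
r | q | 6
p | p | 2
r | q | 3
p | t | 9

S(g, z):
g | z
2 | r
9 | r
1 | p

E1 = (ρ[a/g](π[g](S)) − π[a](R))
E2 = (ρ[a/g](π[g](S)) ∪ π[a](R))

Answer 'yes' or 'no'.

E1 row counts bottom-up:
  S → 3
  π[g](S) → 3
  ρ[a/g](π[g](S)) → 3
  R → 4
  π[a](R) → 4
  (ρ[a/g](π[g](S)) − π[a](R)) → 1
E2 row counts bottom-up:
  S → 3
  π[g](S) → 3
  ρ[a/g](π[g](S)) → 3
  R → 4
  π[a](R) → 4
  (ρ[a/g](π[g](S)) ∪ π[a](R)) → 7

E1 result:
a
1
E2 result:
a
1
2
2
3
6
9
9
Witness: (6,) appears 0× in E1 but 1× in E2.

no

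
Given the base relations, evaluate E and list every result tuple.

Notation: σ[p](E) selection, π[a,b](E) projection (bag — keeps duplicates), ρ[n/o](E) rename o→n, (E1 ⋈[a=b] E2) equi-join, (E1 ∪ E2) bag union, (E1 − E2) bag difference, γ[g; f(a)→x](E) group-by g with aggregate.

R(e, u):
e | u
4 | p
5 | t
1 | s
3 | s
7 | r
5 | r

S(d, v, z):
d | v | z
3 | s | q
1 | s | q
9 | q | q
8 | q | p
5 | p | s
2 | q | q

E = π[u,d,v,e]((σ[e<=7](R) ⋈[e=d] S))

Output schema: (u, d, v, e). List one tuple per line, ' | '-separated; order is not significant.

Stepwise |·|:
  R → 6
  σ[e<=7](R) → 6
  S → 6
  (σ[e<=7](R) ⋈[e=d] S) → 4
  π[u,d,v,e]((σ[e<=7](R) ⋈[e=d] S)) → 4

== RESULT ==
u | d | v | e
r | 5 | p | 5
s | 1 | s | 1
s | 3 | s | 3
t | 5 | p | 5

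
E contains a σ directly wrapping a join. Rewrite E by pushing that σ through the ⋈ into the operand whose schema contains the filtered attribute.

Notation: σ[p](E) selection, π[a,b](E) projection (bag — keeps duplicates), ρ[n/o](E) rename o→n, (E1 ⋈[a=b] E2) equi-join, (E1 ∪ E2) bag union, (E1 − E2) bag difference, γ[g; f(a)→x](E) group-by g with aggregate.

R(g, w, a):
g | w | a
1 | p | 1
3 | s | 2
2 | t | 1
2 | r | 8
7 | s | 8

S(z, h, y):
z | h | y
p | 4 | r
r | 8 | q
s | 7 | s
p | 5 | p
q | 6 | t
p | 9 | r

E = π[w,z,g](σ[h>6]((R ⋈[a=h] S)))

σ filters on h, owned by the right side.
E' = π[w,z,g]((R ⋈[a=h] σ[h>6](S)))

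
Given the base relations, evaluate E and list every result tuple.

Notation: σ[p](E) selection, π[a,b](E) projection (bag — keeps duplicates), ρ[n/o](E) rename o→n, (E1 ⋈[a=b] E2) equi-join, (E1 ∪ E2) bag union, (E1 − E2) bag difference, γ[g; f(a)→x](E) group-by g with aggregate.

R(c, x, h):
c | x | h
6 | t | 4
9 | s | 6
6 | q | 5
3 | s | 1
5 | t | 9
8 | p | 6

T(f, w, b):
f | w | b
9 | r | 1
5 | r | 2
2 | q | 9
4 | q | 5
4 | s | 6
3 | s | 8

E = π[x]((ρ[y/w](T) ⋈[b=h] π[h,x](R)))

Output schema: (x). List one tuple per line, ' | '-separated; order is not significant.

Row counts bottom-up:
  T → 6
  ρ[y/w](T) → 6
  R → 6
  π[h,x](R) → 6
  (ρ[y/w](T) ⋈[b=h] π[h,x](R)) → 5
  π[x]((ρ[y/w](T) ⋈[b=h] π[h,x](R))) → 5

== RESULT ==
x
p
q
s
s
t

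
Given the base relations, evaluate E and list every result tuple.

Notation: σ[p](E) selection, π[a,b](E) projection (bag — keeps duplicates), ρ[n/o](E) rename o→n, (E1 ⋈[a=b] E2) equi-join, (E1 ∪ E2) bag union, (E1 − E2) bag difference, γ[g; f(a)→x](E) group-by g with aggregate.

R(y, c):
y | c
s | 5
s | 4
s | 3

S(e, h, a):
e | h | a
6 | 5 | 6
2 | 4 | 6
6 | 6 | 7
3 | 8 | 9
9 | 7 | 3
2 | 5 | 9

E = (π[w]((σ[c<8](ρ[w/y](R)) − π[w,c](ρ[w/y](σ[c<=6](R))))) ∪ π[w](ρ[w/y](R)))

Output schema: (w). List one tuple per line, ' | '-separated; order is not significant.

Subexpression sizes:
  R → 3
  ρ[w/y](R) → 3
  σ[c<8](ρ[w/y](R)) → 3
  R → 3
  σ[c<=6](R) → 3
  ρ[w/y](σ[c<=6](R)) → 3
  π[w,c](ρ[w/y](σ[c<=6](R))) → 3
  (σ[c<8](ρ[w/y](R)) − π[w,c](ρ[w/y](σ[c<=6](R)))) → 0
  π[w]((σ[c<8](ρ[w/y](R)) − π[w,c](ρ[w/y](σ[c<=6](R))))) → 0
  R → 3
  ρ[w/y](R) → 3
  π[w](ρ[w/y](R)) → 3
  (π[w]((σ[c<8](ρ[w/y](R)) − π[w,c](ρ[w/y](σ[c<=6](R))))) ∪ π[w](ρ[w/y](R))) → 3

== RESULT ==
w
s
s
s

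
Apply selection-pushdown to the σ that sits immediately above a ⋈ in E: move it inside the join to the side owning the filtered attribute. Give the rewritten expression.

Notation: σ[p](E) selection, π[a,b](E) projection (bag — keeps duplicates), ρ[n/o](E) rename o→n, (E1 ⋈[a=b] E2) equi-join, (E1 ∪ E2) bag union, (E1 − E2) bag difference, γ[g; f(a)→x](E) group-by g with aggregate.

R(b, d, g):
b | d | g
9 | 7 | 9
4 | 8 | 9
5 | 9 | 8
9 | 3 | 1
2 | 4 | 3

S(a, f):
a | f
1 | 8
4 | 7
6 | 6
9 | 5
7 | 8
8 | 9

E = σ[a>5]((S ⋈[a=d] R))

σ filters on a, owned by the left side.
E' = (σ[a>5](S) ⋈[a=d] R)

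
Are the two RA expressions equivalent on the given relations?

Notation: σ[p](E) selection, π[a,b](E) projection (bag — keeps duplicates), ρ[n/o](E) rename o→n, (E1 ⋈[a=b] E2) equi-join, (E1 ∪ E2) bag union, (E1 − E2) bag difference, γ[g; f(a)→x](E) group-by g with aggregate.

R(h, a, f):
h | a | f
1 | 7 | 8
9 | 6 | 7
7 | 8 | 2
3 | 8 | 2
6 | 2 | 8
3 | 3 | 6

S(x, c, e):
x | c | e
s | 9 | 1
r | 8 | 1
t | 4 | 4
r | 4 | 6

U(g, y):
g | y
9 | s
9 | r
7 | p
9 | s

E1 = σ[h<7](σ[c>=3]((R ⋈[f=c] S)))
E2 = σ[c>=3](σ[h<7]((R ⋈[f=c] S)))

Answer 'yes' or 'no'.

E1 stepwise |·|:
  R → 6
  S → 4
  (R ⋈[f=c] S) → 2
  σ[c>=3]((R ⋈[f=c] S)) → 2
  σ[h<7](σ[c>=3]((R ⋈[f=c] S))) → 2
E2 stepwise |·|:
  R → 6
  S → 4
  (R ⋈[f=c] S) → 2
  σ[h<7]((R ⋈[f=c] S)) → 2
  σ[c>=3](σ[h<7]((R ⋈[f=c] S))) → 2

E1 and E2 produce the same multiset:
h | a | f | x | c | e
1 | 7 | 8 | r | 8 | 1
6 | 2 | 8 | r | 8 | 1

yes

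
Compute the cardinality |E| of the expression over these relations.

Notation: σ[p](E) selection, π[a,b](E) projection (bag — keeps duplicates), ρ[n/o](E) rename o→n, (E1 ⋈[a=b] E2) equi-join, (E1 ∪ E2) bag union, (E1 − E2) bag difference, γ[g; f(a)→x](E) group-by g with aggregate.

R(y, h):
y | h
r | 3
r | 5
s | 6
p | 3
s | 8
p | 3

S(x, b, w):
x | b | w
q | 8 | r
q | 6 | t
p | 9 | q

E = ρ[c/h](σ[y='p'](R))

Row counts bottom-up:
  R → 6
  σ[y='p'](R) → 2
  ρ[c/h](σ[y='p'](R)) → 2

|E| = 2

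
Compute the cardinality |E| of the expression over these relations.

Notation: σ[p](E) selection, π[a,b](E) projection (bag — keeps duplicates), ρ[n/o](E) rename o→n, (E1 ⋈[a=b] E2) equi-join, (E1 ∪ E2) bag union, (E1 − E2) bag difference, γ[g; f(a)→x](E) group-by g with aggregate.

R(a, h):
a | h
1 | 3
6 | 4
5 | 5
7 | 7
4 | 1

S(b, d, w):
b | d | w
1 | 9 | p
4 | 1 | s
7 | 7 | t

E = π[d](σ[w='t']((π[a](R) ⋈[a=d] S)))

Stepwise |·|:
  R → 5
  π[a](R) → 5
  S → 3
  (π[a](R) ⋈[a=d] S) → 2
  σ[w='t']((π[a](R) ⋈[a=d] S)) → 1
  π[d](σ[w='t']((π[a](R) ⋈[a=d] S))) → 1

|E| = 1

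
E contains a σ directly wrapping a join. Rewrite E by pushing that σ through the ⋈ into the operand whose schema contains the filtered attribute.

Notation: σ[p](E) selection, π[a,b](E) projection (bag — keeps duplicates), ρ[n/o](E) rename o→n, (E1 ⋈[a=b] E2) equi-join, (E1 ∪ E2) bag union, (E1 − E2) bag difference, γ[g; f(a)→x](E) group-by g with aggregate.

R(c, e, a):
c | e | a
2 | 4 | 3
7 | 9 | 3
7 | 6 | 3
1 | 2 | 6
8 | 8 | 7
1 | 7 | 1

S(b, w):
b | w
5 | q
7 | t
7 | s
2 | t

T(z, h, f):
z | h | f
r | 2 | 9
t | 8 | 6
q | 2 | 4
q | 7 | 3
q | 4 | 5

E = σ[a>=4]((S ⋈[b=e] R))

σ filters on a, owned by the right side.
E' = (S ⋈[b=e] σ[a>=4](R))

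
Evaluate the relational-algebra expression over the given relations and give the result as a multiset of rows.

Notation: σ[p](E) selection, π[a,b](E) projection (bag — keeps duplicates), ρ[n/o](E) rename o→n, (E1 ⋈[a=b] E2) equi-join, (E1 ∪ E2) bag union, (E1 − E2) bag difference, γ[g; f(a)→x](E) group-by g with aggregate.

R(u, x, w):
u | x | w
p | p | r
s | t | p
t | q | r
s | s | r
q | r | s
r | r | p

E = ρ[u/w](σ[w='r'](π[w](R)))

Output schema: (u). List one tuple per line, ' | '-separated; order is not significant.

Per-node cardinality:
  R → 6
  π[w](R) → 6
  σ[w='r'](π[w](R)) → 3
  ρ[u/w](σ[w='r'](π[w](R))) → 3

== RESULT ==
u
r
r
r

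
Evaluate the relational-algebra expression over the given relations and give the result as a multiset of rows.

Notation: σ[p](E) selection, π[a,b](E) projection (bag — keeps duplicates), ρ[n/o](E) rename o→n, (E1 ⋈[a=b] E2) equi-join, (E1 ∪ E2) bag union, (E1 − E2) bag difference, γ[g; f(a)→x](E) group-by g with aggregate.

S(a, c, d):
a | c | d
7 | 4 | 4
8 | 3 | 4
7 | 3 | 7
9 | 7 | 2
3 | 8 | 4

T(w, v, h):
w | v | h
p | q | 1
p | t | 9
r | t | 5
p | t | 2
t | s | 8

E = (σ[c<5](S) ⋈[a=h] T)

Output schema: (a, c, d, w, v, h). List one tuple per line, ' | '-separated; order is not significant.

Row counts bottom-up:
  S → 5
  σ[c<5](S) → 3
  T → 5
  (σ[c<5](S) ⋈[a=h] T) → 1

== RESULT ==
a | c | d | w | v | h
8 | 3 | 4 | t | s | 8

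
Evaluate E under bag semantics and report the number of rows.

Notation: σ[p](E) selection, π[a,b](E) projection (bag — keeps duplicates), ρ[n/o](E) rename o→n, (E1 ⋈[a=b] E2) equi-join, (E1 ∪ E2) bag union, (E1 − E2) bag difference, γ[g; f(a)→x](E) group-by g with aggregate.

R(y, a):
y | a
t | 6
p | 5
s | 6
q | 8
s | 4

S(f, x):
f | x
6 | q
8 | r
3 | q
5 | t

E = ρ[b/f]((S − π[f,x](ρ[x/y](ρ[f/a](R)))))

Stepwise |·|:
  S → 4
  R → 5
  ρ[f/a](R) → 5
  ρ[x/y](ρ[f/a](R)) → 5
  π[f,x](ρ[x/y](ρ[f/a](R))) → 5
  (S − π[f,x](ρ[x/y](ρ[f/a](R)))) → 4
  ρ[b/f]((S − π[f,x](ρ[x/y](ρ[f/a](R))))) → 4

|E| = 4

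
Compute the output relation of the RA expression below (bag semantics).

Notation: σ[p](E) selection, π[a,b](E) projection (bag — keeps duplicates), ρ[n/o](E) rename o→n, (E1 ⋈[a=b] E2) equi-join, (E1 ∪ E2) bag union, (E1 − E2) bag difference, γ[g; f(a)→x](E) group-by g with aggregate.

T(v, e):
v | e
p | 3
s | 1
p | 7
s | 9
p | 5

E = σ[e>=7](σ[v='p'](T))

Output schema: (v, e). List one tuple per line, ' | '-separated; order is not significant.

Subexpression sizes:
  T → 5
  σ[v='p'](T) → 3
  σ[e>=7](σ[v='p'](T)) → 1

== RESULT ==
v | e
p | 7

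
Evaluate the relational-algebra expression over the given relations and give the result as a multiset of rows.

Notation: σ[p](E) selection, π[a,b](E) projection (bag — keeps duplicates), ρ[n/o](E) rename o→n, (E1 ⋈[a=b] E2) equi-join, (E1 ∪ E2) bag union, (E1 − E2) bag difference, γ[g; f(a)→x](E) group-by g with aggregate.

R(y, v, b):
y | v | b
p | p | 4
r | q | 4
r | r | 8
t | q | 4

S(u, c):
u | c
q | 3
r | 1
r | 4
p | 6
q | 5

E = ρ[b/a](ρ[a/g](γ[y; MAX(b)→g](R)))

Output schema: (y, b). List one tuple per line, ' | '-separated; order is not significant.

Stepwise |·|:
  R → 4
  γ[y; MAX(b)→g](R) → 3
  ρ[a/g](γ[y; MAX(b)→g](R)) → 3
  ρ[b/a](ρ[a/g](γ[y; MAX(b)→g](R))) → 3

== RESULT ==
y | b
p | 4
r | 8
t | 4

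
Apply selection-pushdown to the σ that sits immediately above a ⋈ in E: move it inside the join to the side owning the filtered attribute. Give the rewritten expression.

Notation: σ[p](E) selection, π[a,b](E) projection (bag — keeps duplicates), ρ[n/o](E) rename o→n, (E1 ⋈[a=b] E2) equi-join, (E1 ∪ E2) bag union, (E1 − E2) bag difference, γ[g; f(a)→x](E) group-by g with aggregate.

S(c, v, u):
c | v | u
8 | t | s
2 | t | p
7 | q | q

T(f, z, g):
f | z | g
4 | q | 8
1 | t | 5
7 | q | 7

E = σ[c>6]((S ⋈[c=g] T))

σ filters on c, owned by the left side.
E' = (σ[c>6](S) ⋈[c=g] T)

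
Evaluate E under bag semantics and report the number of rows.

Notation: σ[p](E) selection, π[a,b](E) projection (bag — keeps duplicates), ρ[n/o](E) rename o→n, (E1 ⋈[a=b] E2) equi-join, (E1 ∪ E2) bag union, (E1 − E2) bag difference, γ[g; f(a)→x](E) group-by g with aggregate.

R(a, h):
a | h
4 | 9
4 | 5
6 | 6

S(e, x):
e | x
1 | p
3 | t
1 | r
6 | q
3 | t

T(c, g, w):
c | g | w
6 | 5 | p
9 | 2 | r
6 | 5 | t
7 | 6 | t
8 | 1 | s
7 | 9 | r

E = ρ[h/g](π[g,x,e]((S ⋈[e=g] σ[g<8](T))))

Row counts bottom-up:
  S → 5
  T → 6
  σ[g<8](T) → 5
  (S ⋈[e=g] σ[g<8](T)) → 3
  π[g,x,e]((S ⋈[e=g] σ[g<8](T))) → 3
  ρ[h/g](π[g,x,e]((S ⋈[e=g] σ[g<8](T)))) → 3

|E| = 3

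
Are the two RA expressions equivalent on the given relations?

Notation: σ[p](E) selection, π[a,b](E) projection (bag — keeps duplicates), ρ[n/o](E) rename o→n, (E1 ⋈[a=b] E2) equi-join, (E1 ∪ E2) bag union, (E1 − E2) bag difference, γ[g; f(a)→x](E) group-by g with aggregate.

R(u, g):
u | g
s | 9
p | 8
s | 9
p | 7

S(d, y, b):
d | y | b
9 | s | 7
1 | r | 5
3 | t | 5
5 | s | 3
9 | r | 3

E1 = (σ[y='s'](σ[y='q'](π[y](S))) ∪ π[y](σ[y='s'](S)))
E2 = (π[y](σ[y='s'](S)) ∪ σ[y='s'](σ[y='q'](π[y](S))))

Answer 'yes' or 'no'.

E1 subexpression sizes:
  S → 5
  π[y](S) → 5
  σ[y='q'](π[y](S)) → 0
  σ[y='s'](σ[y='q'](π[y](S))) → 0
  S → 5
  σ[y='s'](S) → 2
  π[y](σ[y='s'](S)) → 2
  (σ[y='s'](σ[y='q'](π[y](S))) ∪ π[y](σ[y='s'](S))) → 2
E2 subexpression sizes:
  S → 5
  σ[y='s'](S) → 2
  π[y](σ[y='s'](S)) → 2
  S → 5
  π[y](S) → 5
  σ[y='q'](π[y](S)) → 0
  σ[y='s'](σ[y='q'](π[y](S))) → 0
  (π[y](σ[y='s'](S)) ∪ σ[y='s'](σ[y='q'](π[y](S)))) → 2

E1 and E2 produce the same multiset:
y
s
s

yes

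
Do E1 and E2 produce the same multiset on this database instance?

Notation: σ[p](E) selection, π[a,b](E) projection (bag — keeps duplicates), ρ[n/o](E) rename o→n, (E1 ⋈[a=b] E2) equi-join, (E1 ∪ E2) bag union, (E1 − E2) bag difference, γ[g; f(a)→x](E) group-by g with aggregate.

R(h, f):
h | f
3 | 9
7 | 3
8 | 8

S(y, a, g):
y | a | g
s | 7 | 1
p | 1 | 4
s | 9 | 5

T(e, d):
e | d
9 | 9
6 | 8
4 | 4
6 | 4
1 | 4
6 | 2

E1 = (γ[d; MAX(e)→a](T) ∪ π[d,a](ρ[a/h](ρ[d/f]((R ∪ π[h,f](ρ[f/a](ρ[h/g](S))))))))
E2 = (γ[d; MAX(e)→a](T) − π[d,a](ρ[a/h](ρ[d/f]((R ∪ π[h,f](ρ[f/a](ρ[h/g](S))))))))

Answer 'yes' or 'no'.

E1 subexpression sizes:
  T → 6
  γ[d; MAX(e)→a](T) → 4
  R → 3
  S → 3
  ρ[h/g](S) → 3
  ρ[f/a](ρ[h/g](S)) → 3
  π[h,f](ρ[f/a](ρ[h/g](S))) → 3
  (R ∪ π[h,f](ρ[f/a](ρ[h/g](S)))) → 6
  ρ[d/f]((R ∪ π[h,f](ρ[f/a](ρ[h/g](S))))) → 6
  ρ[a/h](ρ[d/f]((R ∪ π[h,f](ρ[f/a](ρ[h/g](S)))))) → 6
  π[d,a](ρ[a/h](ρ[d/f]((R ∪ π[h,f](ρ[f/a](ρ[h/g](S))))))) → 6
  (γ[d; MAX(e)→a](T) ∪ π[d,a](ρ[a/h](ρ[d/f]((R ∪ π[h,f](ρ[f/a](ρ[h/g](S)))))))) → 10
E2 subexpression sizes:
  T → 6
  γ[d; MAX(e)→a](T) → 4
  R → 3
  S → 3
  ρ[h/g](S) → 3
  ρ[f/a](ρ[h/g](S)) → 3
  π[h,f](ρ[f/a](ρ[h/g](S))) → 3
  (R ∪ π[h,f](ρ[f/a](ρ[h/g](S)))) → 6
  ρ[d/f]((R ∪ π[h,f](ρ[f/a](ρ[h/g](S))))) → 6
  ρ[a/h](ρ[d/f]((R ∪ π[h,f](ρ[f/a](ρ[h/g](S)))))) → 6
  π[d,a](ρ[a/h](ρ[d/f]((R ∪ π[h,f](ρ[f/a](ρ[h/g](S))))))) → 6
  (γ[d; MAX(e)→a](T) − π[d,a](ρ[a/h](ρ[d/f]((R ∪ π[h,f](ρ[f/a](ρ[h/g](S)))))))) → 4

E1 result:
d | a
1 | 4
2 | 6
3 | 7
4 | 6
7 | 1
8 | 6
8 | 8
9 | 3
9 | 5
9 | 9
E2 result:
d | a
2 | 6
4 | 6
8 | 6
9 | 9
Witness: (8, 8) appears 1× in E1 but 0× in E2.

no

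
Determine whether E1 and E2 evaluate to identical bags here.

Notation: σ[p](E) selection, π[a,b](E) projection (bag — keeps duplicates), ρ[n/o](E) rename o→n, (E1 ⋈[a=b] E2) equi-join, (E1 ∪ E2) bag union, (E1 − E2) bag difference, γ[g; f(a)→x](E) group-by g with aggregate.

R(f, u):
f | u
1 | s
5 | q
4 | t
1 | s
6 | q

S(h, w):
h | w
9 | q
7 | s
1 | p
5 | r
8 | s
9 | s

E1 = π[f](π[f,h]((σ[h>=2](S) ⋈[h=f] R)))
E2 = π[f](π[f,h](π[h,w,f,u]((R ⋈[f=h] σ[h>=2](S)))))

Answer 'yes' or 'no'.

E1 row counts bottom-up:
  S → 6
  σ[h>=2](S) → 5
  R → 5
  (σ[h>=2](S) ⋈[h=f] R) → 1
  π[f,h]((σ[h>=2](S) ⋈[h=f] R)) → 1
  π[f](π[f,h]((σ[h>=2](S) ⋈[h=f] R))) → 1
E2 row counts bottom-up:
  R → 5
  S → 6
  σ[h>=2](S) → 5
  (R ⋈[f=h] σ[h>=2](S)) → 1
  π[h,w,f,u]((R ⋈[f=h] σ[h>=2](S))) → 1
  π[f,h](π[h,w,f,u]((R ⋈[f=h] σ[h>=2](S)))) → 1
  π[f](π[f,h](π[h,w,f,u]((R ⋈[f=h] σ[h>=2](S))))) → 1

E1 and E2 produce the same multiset:
f
5

yes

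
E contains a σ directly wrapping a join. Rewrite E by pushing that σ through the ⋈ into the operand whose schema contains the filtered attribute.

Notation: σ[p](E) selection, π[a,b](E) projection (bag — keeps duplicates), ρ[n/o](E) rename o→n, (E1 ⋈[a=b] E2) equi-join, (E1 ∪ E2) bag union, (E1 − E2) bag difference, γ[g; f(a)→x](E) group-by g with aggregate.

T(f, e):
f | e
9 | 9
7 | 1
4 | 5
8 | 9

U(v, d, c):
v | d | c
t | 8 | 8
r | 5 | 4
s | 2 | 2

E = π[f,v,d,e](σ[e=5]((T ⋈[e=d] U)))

σ filters on e, owned by the left side.
E' = π[f,v,d,e]((σ[e=5](T) ⋈[e=d] U))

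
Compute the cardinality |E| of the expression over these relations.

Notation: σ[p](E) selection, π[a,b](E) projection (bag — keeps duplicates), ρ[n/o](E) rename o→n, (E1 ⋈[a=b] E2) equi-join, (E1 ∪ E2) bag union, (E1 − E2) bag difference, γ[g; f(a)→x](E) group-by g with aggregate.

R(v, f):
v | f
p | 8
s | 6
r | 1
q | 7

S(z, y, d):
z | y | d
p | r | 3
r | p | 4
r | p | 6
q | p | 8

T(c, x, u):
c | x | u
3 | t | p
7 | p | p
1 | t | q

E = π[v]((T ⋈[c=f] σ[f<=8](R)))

Subexpression sizes:
  T → 3
  R → 4
  σ[f<=8](R) → 4
  (T ⋈[c=f] σ[f<=8](R)) → 2
  π[v]((T ⋈[c=f] σ[f<=8](R))) → 2

|E| = 2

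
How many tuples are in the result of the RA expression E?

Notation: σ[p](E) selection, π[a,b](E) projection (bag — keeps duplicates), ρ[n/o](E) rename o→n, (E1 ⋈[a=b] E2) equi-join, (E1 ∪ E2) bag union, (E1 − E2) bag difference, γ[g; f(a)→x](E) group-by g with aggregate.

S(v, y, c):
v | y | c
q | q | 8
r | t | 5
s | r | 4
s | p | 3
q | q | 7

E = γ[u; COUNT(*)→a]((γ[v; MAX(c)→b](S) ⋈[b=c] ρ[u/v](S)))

Per-node cardinality:
  S → 5
  γ[v; MAX(c)→b](S) → 3
  S → 5
  ρ[u/v](S) → 5
  (γ[v; MAX(c)→b](S) ⋈[b=c] ρ[u/v](S)) → 3
  γ[u; COUNT(*)→a]((γ[v; MAX(c)→b](S) ⋈[b=c] ρ[u/v](S))) → 3

|E| = 3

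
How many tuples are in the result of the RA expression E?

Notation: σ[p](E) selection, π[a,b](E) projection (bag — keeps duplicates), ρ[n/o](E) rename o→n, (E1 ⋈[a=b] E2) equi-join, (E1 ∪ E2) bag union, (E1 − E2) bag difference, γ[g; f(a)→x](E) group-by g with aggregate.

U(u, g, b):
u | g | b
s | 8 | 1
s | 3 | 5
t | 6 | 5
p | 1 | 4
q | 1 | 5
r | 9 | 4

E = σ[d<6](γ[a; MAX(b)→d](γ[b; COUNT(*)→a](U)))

Per-node cardinality:
  U → 6
  γ[b; COUNT(*)→a](U) → 3
  γ[a; MAX(b)→d](γ[b; COUNT(*)→a](U)) → 3
  σ[d<6](γ[a; MAX(b)→d](γ[b; COUNT(*)→a](U))) → 3

|E| = 3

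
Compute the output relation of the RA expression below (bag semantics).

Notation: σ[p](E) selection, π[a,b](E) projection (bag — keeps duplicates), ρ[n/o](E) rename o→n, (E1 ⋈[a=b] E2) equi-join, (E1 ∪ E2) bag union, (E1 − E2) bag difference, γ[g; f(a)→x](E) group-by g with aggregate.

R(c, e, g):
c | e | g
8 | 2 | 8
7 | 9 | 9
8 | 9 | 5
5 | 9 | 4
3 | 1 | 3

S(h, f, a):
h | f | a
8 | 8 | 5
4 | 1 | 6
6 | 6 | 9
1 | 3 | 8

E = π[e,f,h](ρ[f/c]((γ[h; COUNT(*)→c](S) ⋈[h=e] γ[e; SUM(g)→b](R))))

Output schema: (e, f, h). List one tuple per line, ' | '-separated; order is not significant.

Stepwise |·|:
  S → 4
  γ[h; COUNT(*)→c](S) → 4
  R → 5
  γ[e; SUM(g)→b](R) → 3
  (γ[h; COUNT(*)→c](S) ⋈[h=e] γ[e; SUM(g)→b](R)) → 1
  ρ[f/c]((γ[h; COUNT(*)→c](S) ⋈[h=e] γ[e; SUM(g)→b](R))) → 1
  π[e,f,h](ρ[f/c]((γ[h; COUNT(*)→c](S) ⋈[h=e] γ[e; SUM(g)→b](R)))) → 1

== RESULT ==
e | f | h
1 | 1 | 1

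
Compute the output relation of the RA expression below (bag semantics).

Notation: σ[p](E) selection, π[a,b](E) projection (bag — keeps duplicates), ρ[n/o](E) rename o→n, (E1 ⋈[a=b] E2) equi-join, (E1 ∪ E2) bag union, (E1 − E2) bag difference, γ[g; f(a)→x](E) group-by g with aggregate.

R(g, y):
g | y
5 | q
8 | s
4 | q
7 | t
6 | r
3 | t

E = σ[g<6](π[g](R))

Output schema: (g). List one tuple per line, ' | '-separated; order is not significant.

Per-node cardinality:
  R → 6
  π[g](R) → 6
  σ[g<6](π[g](R)) → 3

== RESULT ==
g
3
4
5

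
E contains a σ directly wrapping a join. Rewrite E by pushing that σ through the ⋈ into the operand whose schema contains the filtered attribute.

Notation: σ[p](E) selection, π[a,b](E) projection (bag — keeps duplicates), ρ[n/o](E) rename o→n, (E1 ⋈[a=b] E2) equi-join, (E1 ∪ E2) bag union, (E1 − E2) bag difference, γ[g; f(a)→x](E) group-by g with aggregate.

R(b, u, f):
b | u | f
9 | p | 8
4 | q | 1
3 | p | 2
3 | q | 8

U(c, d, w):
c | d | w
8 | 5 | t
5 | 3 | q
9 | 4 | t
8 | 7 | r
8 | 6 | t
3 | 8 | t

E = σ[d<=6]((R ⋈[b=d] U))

σ filters on d, owned by the right side.
E' = (R ⋈[b=d] σ[d<=6](U))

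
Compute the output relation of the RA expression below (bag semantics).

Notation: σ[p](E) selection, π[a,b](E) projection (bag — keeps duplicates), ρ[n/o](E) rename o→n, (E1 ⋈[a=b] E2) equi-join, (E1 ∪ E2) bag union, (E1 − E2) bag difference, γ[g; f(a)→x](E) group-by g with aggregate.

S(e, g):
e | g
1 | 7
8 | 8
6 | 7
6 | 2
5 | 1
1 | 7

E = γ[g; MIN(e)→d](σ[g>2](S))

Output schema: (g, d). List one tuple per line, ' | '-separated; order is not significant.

Stepwise |·|:
  S → 6
  σ[g>2](S) → 4
  γ[g; MIN(e)→d](σ[g>2](S)) → 2

== RESULT ==
g | d
7 | 1
8 | 8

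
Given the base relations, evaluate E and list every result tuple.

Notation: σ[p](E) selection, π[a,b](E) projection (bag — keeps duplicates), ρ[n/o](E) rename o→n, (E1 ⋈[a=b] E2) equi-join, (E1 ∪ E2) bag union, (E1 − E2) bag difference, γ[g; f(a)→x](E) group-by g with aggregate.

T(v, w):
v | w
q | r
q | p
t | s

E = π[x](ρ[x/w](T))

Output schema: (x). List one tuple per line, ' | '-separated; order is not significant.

Per-node cardinality:
  T → 3
  ρ[x/w](T) → 3
  π[x](ρ[x/w](T)) → 3

== RESULT ==
x
p
r
s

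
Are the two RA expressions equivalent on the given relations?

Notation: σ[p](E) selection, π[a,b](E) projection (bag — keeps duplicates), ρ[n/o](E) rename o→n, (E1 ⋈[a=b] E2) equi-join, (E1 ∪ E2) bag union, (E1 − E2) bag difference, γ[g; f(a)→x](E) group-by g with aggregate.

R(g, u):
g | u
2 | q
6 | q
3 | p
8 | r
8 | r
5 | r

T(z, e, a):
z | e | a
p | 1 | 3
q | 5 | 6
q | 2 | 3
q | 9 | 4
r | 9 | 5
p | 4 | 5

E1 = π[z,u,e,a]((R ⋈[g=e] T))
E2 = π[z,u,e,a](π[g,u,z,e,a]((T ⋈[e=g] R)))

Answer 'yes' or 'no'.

E1 per-node cardinality:
  R → 6
  T → 6
  (R ⋈[g=e] T) → 2
  π[z,u,e,a]((R ⋈[g=e] T)) → 2
E2 per-node cardinality:
  T → 6
  R → 6
  (T ⋈[e=g] R) → 2
  π[g,u,z,e,a]((T ⋈[e=g] R)) → 2
  π[z,u,e,a](π[g,u,z,e,a]((T ⋈[e=g] R))) → 2

E1 and E2 produce the same multiset:
z | u | e | a
q | q | 2 | 3
q | r | 5 | 6

yes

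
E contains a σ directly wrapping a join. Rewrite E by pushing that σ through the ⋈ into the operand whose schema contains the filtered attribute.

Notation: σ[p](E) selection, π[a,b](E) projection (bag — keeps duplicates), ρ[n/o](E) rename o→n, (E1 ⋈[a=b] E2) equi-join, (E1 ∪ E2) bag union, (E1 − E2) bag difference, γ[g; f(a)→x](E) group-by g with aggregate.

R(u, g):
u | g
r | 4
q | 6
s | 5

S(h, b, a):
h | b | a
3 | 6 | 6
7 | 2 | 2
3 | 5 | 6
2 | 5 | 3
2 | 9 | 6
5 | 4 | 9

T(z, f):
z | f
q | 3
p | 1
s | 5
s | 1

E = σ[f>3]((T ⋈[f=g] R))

σ filters on f, owned by the left side.
E' = (σ[f>3](T) ⋈[f=g] R)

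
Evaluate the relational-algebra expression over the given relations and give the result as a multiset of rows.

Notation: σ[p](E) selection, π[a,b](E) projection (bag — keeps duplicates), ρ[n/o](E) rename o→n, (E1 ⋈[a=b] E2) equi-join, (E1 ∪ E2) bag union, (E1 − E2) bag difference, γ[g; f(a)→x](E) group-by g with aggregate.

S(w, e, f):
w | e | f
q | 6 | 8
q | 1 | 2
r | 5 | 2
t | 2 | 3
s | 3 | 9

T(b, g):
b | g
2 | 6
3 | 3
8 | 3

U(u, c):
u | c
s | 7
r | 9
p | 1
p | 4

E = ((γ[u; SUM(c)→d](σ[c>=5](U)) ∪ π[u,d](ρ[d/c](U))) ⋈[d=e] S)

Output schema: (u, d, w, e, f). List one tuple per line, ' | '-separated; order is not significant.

Subexpression sizes:
  U → 4
  σ[c>=5](U) → 2
  γ[u; SUM(c)→d](σ[c>=5](U)) → 2
  U → 4
  ρ[d/c](U) → 4
  π[u,d](ρ[d/c](U)) → 4
  (γ[u; SUM(c)→d](σ[c>=5](U)) ∪ π[u,d](ρ[d/c](U))) → 6
  S → 5
  ((γ[u; SUM(c)→d](σ[c>=5](U)) ∪ π[u,d](ρ[d/c](U))) ⋈[d=e] S) → 1

== RESULT ==
u | d | w | e | f
p | 1 | q | 1 | 2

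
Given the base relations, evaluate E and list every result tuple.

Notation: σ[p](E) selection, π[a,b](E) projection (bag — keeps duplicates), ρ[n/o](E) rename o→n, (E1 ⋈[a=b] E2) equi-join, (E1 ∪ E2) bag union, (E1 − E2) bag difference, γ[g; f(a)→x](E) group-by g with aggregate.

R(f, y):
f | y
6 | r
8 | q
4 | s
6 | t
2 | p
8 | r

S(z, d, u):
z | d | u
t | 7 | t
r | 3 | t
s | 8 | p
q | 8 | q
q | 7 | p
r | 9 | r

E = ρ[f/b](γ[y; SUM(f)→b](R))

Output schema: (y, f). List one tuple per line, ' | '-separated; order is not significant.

Per-node cardinality:
  R → 6
  γ[y; SUM(f)→b](R) → 5
  ρ[f/b](γ[y; SUM(f)→b](R)) → 5

== RESULT ==
y | f
p | 2
q | 8
r | 14
s | 4
t | 6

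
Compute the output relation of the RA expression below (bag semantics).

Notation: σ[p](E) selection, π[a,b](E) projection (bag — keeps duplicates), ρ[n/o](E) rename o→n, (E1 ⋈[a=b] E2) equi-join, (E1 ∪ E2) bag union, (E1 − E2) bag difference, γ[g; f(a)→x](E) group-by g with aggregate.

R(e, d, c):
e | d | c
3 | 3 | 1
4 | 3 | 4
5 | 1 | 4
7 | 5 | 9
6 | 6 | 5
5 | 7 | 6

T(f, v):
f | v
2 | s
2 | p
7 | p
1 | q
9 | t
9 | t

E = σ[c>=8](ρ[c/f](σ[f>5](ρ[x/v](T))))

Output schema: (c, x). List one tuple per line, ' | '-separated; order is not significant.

Stepwise |·|:
  T → 6
  ρ[x/v](T) → 6
  σ[f>5](ρ[x/v](T)) → 3
  ρ[c/f](σ[f>5](ρ[x/v](T))) → 3
  σ[c>=8](ρ[c/f](σ[f>5](ρ[x/v](T)))) → 2

== RESULT ==
c | x
9 | t
9 | t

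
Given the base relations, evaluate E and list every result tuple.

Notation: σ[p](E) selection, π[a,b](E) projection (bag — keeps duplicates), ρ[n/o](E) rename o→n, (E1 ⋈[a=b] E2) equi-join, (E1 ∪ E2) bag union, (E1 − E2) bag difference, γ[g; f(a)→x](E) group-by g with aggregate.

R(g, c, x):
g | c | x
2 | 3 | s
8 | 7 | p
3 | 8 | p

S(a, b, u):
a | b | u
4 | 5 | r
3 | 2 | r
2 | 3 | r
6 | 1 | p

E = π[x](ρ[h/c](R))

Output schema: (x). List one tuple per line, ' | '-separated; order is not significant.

Row counts bottom-up:
  R → 3
  ρ[h/c](R) → 3
  π[x](ρ[h/c](R)) → 3

== RESULT ==
x
p
p
s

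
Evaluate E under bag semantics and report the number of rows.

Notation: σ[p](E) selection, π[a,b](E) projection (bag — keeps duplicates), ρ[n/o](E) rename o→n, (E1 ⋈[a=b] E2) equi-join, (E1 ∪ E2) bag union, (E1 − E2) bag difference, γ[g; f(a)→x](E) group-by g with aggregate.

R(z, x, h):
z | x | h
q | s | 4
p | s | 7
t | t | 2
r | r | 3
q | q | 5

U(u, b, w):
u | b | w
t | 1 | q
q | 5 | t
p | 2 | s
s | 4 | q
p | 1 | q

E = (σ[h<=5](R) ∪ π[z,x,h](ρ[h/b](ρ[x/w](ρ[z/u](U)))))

Row counts bottom-up:
  R → 5
  σ[h<=5](R) → 4
  U → 5
  ρ[z/u](U) → 5
  ρ[x/w](ρ[z/u](U)) → 5
  ρ[h/b](ρ[x/w](ρ[z/u](U))) → 5
  π[z,x,h](ρ[h/b](ρ[x/w](ρ[z/u](U)))) → 5
  (σ[h<=5](R) ∪ π[z,x,h](ρ[h/b](ρ[x/w](ρ[z/u](U))))) → 9

|E| = 9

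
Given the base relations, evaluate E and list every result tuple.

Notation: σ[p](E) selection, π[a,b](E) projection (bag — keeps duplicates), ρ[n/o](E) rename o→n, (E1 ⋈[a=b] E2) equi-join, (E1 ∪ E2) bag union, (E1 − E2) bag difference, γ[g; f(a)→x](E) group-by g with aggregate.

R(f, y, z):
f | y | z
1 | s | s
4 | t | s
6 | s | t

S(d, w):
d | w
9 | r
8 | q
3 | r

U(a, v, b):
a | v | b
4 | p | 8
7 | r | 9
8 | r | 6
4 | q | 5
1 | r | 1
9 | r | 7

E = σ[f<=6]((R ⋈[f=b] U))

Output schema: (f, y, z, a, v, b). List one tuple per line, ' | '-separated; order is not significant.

Per-node cardinality:
  R → 3
  U → 6
  (R ⋈[f=b] U) → 2
  σ[f<=6]((R ⋈[f=b] U)) → 2

== RESULT ==
f | y | z | a | v | b
1 | s | s | 1 | r | 1
6 | s | t | 8 | r | 6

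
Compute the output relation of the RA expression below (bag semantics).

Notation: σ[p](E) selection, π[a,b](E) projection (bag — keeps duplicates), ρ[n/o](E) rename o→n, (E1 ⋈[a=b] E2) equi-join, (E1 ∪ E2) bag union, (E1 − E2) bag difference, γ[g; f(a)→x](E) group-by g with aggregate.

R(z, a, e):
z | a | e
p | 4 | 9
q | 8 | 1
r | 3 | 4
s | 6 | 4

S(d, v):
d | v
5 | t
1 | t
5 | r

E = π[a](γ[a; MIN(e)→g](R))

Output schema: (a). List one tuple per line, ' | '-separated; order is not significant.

Per-node cardinality:
  R → 4
  γ[a; MIN(e)→g](R) → 4
  π[a](γ[a; MIN(e)→g](R)) → 4

== RESULT ==
a
3
4
6
8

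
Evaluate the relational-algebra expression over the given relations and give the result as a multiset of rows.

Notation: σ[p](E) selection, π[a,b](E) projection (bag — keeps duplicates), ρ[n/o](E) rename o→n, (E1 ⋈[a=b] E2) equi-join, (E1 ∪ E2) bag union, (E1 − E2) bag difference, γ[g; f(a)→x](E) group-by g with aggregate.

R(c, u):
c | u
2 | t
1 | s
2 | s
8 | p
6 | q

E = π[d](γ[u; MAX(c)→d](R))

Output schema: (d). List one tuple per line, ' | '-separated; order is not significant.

Subexpression sizes:
  R → 5
  γ[u; MAX(c)→d](R) → 4
  π[d](γ[u; MAX(c)→d](R)) → 4

== RESULT ==
d
2
2
6
8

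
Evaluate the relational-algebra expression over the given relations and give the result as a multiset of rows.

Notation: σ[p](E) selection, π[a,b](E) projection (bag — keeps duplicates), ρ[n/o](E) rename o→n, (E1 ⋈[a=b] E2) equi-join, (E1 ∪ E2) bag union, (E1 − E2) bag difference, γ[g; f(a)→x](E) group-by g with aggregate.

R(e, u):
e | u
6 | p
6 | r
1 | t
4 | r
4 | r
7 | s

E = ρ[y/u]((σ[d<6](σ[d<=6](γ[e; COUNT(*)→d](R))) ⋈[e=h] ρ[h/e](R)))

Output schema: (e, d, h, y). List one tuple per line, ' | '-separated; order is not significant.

Subexpression sizes:
  R → 6
  γ[e; COUNT(*)→d](R) → 4
  σ[d<=6](γ[e; COUNT(*)→d](R)) → 4
  σ[d<6](σ[d<=6](γ[e; COUNT(*)→d](R))) → 4
  R → 6
  ρ[h/e](R) → 6
  (σ[d<6](σ[d<=6](γ[e; COUNT(*)→d](R))) ⋈[e=h] ρ[h/e](R)) → 6
  ρ[y/u]((σ[d<6](σ[d<=6](γ[e; COUNT(*)→d](R))) ⋈[e=h] ρ[h/e](R))) → 6

== RESULT ==
e | d | h | y
1 | 1 | 1 | t
4 | 2 | 4 | r
4 | 2 | 4 | r
6 | 2 | 6 | p
6 | 2 | 6 | r
7 | 1 | 7 | s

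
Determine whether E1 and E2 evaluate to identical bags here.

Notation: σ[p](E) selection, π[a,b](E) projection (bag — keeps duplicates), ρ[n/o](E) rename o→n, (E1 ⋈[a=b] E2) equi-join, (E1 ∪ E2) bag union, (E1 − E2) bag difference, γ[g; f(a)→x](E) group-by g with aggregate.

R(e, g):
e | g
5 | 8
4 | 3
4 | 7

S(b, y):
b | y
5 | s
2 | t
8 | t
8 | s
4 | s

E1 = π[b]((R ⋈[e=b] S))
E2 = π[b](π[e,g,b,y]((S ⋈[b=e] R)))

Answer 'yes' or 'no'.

E1 subexpression sizes:
  R → 3
  S → 5
  (R ⋈[e=b] S) → 3
  π[b]((R ⋈[e=b] S)) → 3
E2 subexpression sizes:
  S → 5
  R → 3
  (S ⋈[b=e] R) → 3
  π[e,g,b,y]((S ⋈[b=e] R)) → 3
  π[b](π[e,g,b,y]((S ⋈[b=e] R))) → 3

E1 and E2 produce the same multiset:
b
4
4
5

yes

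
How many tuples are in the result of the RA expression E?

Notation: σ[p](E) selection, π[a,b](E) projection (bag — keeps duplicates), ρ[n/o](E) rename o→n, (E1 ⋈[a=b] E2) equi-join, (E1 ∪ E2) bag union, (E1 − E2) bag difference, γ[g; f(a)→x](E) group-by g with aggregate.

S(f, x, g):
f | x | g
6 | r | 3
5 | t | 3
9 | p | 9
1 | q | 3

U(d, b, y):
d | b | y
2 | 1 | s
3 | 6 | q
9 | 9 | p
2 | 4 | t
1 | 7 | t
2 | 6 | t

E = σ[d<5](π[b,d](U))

Per-node cardinality:
  U → 6
  π[b,d](U) → 6
  σ[d<5](π[b,d](U)) → 5

|E| = 5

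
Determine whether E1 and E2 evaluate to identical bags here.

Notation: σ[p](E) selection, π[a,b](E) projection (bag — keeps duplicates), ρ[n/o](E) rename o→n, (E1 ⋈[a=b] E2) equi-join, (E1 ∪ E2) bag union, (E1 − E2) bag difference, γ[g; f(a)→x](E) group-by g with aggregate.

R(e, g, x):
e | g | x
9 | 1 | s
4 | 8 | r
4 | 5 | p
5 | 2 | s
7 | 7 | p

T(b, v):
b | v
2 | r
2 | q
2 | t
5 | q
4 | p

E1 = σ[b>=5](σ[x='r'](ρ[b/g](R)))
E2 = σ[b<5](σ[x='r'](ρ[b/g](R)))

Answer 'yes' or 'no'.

E1 per-node cardinality:
  R → 5
  ρ[b/g](R) → 5
  σ[x='r'](ρ[b/g](R)) → 1
  σ[b>=5](σ[x='r'](ρ[b/g](R))) → 1
E2 per-node cardinality:
  R → 5
  ρ[b/g](R) → 5
  σ[x='r'](ρ[b/g](R)) → 1
  σ[b<5](σ[x='r'](ρ[b/g](R))) → 0

E1 result:
e | b | x
4 | 8 | r
E2 result:
e | b | x
(0 rows)
Witness: (4, 8, 'r') appears 1× in E1 but 0× in E2.

no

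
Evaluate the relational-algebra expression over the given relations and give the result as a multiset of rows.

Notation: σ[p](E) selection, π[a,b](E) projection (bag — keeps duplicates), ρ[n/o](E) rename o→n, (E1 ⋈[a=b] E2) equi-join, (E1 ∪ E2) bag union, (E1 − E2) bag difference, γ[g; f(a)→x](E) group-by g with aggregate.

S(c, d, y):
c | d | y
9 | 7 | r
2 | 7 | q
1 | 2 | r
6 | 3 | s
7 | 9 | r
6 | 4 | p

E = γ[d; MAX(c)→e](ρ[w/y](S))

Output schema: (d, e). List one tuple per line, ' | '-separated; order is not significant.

Per-node cardinality:
  S → 6
  ρ[w/y](S) → 6
  γ[d; MAX(c)→e](ρ[w/y](S)) → 5

== RESULT ==
d | e
2 | 1
3 | 6
4 | 6
7 | 9
9 | 7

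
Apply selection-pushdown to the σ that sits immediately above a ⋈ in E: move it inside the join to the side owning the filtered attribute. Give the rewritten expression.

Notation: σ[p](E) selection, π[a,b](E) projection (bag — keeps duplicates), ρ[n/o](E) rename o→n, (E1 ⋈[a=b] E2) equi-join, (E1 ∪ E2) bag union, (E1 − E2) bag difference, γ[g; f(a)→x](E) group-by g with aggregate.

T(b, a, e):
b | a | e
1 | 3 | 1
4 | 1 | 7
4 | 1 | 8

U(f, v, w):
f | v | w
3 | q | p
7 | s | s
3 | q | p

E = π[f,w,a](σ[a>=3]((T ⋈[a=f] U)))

σ filters on a, owned by the left side.
E' = π[f,w,a]((σ[a>=3](T) ⋈[a=f] U))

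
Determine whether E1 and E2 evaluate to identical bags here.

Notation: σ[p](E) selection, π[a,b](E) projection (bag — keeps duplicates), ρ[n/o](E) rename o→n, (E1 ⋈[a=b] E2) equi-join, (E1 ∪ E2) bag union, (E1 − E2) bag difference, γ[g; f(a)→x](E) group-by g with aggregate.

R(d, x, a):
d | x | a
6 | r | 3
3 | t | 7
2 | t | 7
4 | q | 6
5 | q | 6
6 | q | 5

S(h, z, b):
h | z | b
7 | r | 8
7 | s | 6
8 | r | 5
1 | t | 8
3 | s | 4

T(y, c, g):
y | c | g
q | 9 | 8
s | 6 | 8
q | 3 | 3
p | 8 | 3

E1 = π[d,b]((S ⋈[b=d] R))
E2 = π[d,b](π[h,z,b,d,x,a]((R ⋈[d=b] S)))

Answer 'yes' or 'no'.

E1 row counts bottom-up:
  S → 5
  R → 6
  (S ⋈[b=d] R) → 4
  π[d,b]((S ⋈[b=d] R)) → 4
E2 row counts bottom-up:
  R → 6
  S → 5
  (R ⋈[d=b] S) → 4
  π[h,z,b,d,x,a]((R ⋈[d=b] S)) → 4
  π[d,b](π[h,z,b,d,x,a]((R ⋈[d=b] S))) → 4

E1 and E2 produce the same multiset:
d | b
4 | 4
5 | 5
6 | 6
6 | 6

yes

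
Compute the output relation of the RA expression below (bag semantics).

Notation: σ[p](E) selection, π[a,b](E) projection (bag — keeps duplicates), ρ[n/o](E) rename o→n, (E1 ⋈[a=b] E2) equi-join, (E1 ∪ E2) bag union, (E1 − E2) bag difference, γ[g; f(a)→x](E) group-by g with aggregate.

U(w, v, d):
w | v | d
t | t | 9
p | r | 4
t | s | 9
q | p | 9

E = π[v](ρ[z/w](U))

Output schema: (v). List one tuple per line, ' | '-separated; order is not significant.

Subexpression sizes:
  U → 4
  ρ[z/w](U) → 4
  π[v](ρ[z/w](U)) → 4

== RESULT ==
v
p
r
s
t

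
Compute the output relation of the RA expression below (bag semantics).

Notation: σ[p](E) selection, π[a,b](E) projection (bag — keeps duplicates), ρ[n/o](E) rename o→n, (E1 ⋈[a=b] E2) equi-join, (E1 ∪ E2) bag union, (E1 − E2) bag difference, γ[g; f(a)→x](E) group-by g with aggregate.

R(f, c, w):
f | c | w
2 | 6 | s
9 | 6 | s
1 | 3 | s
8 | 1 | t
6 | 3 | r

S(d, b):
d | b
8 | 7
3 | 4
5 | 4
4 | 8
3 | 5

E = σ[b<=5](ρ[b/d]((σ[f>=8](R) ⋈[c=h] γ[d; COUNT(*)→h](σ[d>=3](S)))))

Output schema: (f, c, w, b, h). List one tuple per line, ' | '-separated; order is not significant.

Per-node cardinality:
  R → 5
  σ[f>=8](R) → 2
  S → 5
  σ[d>=3](S) → 5
  γ[d; COUNT(*)→h](σ[d>=3](S)) → 4
  (σ[f>=8](R) ⋈[c=h] γ[d; COUNT(*)→h](σ[d>=3](S))) → 3
  ρ[b/d]((σ[f>=8](R) ⋈[c=h] γ[d; COUNT(*)→h](σ[d>=3](S)))) → 3
  σ[b<=5](ρ[b/d]((σ[f>=8](R) ⋈[c=h] γ[d; COUNT(*)→h](σ[d>=3](S))))) → 2

== RESULT ==
f | c | w | b | h
8 | 1 | t | 4 | 1
8 | 1 | t | 5 | 1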